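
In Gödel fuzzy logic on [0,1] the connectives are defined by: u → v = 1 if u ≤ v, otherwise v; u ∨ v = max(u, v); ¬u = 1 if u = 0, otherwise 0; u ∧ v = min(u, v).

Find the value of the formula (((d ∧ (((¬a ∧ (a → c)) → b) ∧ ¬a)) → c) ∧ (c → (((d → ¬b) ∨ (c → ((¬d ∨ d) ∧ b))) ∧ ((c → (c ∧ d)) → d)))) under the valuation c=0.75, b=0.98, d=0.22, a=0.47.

0.22

¬a: Gödel ¬ of 0.47 = 0 (operand ≠ 0)
(a → c): 0.47 ≤ 0.75, so result = 1
(¬a ∧ (a → c)) = min(0, 1) = 0
((¬a ∧ (a → c)) → b): 0 ≤ 0.98, so result = 1
¬a: Gödel ¬ of 0.47 = 0 (operand ≠ 0)
(((¬a ∧ (a → c)) → b) ∧ ¬a) = min(1, 0) = 0
(d ∧ (((¬a ∧ (a → c)) → b) ∧ ¬a)) = min(0.22, 0) = 0
((d ∧ (((¬a ∧ (a → c)) → b) ∧ ¬a)) → c): 0 ≤ 0.75, so result = 1
¬b: Gödel ¬ of 0.98 = 0 (operand ≠ 0)
(d → ¬b): 0.22 > 0, so result = 0
¬d: Gödel ¬ of 0.22 = 0 (operand ≠ 0)
(¬d ∨ d) = max(0, 0.22) = 0.22
((¬d ∨ d) ∧ b) = min(0.22, 0.98) = 0.22
(c → ((¬d ∨ d) ∧ b)): 0.75 > 0.22, so result = 0.22
((d → ¬b) ∨ (c → ((¬d ∨ d) ∧ b))) = max(0, 0.22) = 0.22
(c ∧ d) = min(0.75, 0.22) = 0.22
(c → (c ∧ d)): 0.75 > 0.22, so result = 0.22
((c → (c ∧ d)) → d): 0.22 ≤ 0.22, so result = 1
(((d → ¬b) ∨ (c → ((¬d ∨ d) ∧ b))) ∧ ((c → (c ∧ d)) → d)) = min(0.22, 1) = 0.22
(c → (((d → ¬b) ∨ (c → ((¬d ∨ d) ∧ b))) ∧ ((c → (c ∧ d)) → d))): 0.75 > 0.22, so result = 0.22
(((d ∧ (((¬a ∧ (a → c)) → b) ∧ ¬a)) → c) ∧ (c → (((d → ¬b) ∨ (c → ((¬d ∨ d) ∧ b))) ∧ ((c → (c ∧ d)) → d)))) = min(1, 0.22) = 0.22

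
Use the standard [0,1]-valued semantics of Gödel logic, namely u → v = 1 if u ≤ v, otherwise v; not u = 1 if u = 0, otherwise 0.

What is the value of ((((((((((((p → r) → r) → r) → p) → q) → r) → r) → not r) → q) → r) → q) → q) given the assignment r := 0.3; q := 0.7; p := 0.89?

0.70

(p → r): 0.89 > 0.3, so result = 0.3
((p → r) → r): 0.3 ≤ 0.3, so result = 1
(((p → r) → r) → r): 1 > 0.3, so result = 0.3
((((p → r) → r) → r) → p): 0.3 ≤ 0.89, so result = 1
(((((p → r) → r) → r) → p) → q): 1 > 0.7, so result = 0.7
((((((p → r) → r) → r) → p) → q) → r): 0.7 > 0.3, so result = 0.3
(((((((p → r) → r) → r) → p) → q) → r) → r): 0.3 ≤ 0.3, so result = 1
not r: Gödel ¬ of 0.3 = 0 (operand ≠ 0)
((((((((p → r) → r) → r) → p) → q) → r) → r) → not r): 1 > 0, so result = 0
(((((((((p → r) → r) → r) → p) → q) → r) → r) → not r) → q): 0 ≤ 0.7, so result = 1
((((((((((p → r) → r) → r) → p) → q) → r) → r) → not r) → q) → r): 1 > 0.3, so result = 0.3
(((((((((((p → r) → r) → r) → p) → q) → r) → r) → not r) → q) → r) → q): 0.3 ≤ 0.7, so result = 1
((((((((((((p → r) → r) → r) → p) → q) → r) → r) → not r) → q) → r) → q) → q): 1 > 0.7, so result = 0.7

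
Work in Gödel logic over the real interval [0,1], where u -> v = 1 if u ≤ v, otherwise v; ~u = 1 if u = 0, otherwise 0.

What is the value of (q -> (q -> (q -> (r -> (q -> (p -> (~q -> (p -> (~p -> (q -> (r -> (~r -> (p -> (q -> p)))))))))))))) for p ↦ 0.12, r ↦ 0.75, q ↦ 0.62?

~q: Gödel ¬ of 0.62 = 0 (operand ≠ 0)
~p: Gödel ¬ of 0.12 = 0 (operand ≠ 0)
~r: Gödel ¬ of 0.75 = 0 (operand ≠ 0)
(q -> p): 0.62 > 0.12, so result = 0.12
(p -> (q -> p)): 0.12 ≤ 0.12, so result = 1
(~r -> (p -> (q -> p))): 0 ≤ 1, so result = 1
(r -> (~r -> (p -> (q -> p)))): 0.75 ≤ 1, so result = 1
(q -> (r -> (~r -> (p -> (q -> p))))): 0.62 ≤ 1, so result = 1
(~p -> (q -> (r -> (~r -> (p -> (q -> p)))))): 0 ≤ 1, so result = 1
(p -> (~p -> (q -> (r -> (~r -> (p -> (q -> p))))))): 0.12 ≤ 1, so result = 1
(~q -> (p -> (~p -> (q -> (r -> (~r -> (p -> (q -> p)))))))): 0 ≤ 1, so result = 1
(p -> (~q -> (p -> (~p -> (q -> (r -> (~r -> (p -> (q -> p))))))))): 0.12 ≤ 1, so result = 1
(q -> (p -> (~q -> (p -> (~p -> (q -> (r -> (~r -> (p -> (q -> p)))))))))): 0.62 ≤ 1, so result = 1
(r -> (q -> (p -> (~q -> (p -> (~p -> (q -> (r -> (~r -> (p -> (q -> p))))))))))): 0.75 ≤ 1, so result = 1
(q -> (r -> (q -> (p -> (~q -> (p -> (~p -> (q -> (r -> (~r -> (p -> (q -> p)))))))))))): 0.62 ≤ 1, so result = 1
(q -> (q -> (r -> (q -> (p -> (~q -> (p -> (~p -> (q -> (r -> (~r -> (p -> (q -> p))))))))))))): 0.62 ≤ 1, so result = 1
(q -> (q -> (q -> (r -> (q -> (p -> (~q -> (p -> (~p -> (q -> (r -> (~r -> (p -> (q -> p)))))))))))))): 0.62 ≤ 1, so result = 1

1.00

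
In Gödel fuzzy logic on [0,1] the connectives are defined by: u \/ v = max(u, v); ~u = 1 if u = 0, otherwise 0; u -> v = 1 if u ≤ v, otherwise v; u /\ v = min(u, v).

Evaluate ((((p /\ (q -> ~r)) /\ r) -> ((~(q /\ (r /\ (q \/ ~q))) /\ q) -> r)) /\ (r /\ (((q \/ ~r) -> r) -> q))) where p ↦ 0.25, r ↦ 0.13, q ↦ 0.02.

0.02

~r: Gödel ¬ of 0.13 = 0 (operand ≠ 0)
(q -> ~r): 0.02 > 0, so result = 0
(p /\ (q -> ~r)) = min(0.25, 0) = 0
((p /\ (q -> ~r)) /\ r) = min(0, 0.13) = 0
~q: Gödel ¬ of 0.02 = 0 (operand ≠ 0)
(q \/ ~q) = max(0.02, 0) = 0.02
(r /\ (q \/ ~q)) = min(0.13, 0.02) = 0.02
(q /\ (r /\ (q \/ ~q))) = min(0.02, 0.02) = 0.02
~(q /\ (r /\ (q \/ ~q))): Gödel ¬ of 0.02 = 0 (operand ≠ 0)
(~(q /\ (r /\ (q \/ ~q))) /\ q) = min(0, 0.02) = 0
((~(q /\ (r /\ (q \/ ~q))) /\ q) -> r): 0 ≤ 0.13, so result = 1
(((p /\ (q -> ~r)) /\ r) -> ((~(q /\ (r /\ (q \/ ~q))) /\ q) -> r)): 0 ≤ 1, so result = 1
~r: Gödel ¬ of 0.13 = 0 (operand ≠ 0)
(q \/ ~r) = max(0.02, 0) = 0.02
((q \/ ~r) -> r): 0.02 ≤ 0.13, so result = 1
(((q \/ ~r) -> r) -> q): 1 > 0.02, so result = 0.02
(r /\ (((q \/ ~r) -> r) -> q)) = min(0.13, 0.02) = 0.02
((((p /\ (q -> ~r)) /\ r) -> ((~(q /\ (r /\ (q \/ ~q))) /\ q) -> r)) /\ (r /\ (((q \/ ~r) -> r) -> q))) = min(1, 0.02) = 0.02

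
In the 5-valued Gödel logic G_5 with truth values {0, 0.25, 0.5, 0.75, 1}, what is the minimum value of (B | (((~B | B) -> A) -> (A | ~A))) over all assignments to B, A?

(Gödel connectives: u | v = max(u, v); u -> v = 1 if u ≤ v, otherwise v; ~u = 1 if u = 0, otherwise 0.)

The minimum is attained at B = 0.25, A = 0.25:
  ~B: Gödel ¬ of 0.25 = 0 (operand ≠ 0)
  (~B | B) = max(0, 0.25) = 0.25
  ((~B | B) -> A): 0.25 ≤ 0.25, so result = 1
  ~A: Gödel ¬ of 0.25 = 0 (operand ≠ 0)
  (A | ~A) = max(0.25, 0) = 0.25
  (((~B | B) -> A) -> (A | ~A)): 1 > 0.25, so result = 0.25
  (B | (((~B | B) -> A) -> (A | ~A))) = max(0.25, 0.25) = 0.25
Checking all 25 assignments confirms none give a value below 0.25.

0.25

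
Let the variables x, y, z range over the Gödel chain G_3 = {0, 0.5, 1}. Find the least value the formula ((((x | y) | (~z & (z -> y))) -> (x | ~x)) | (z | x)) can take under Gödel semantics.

0.50

The minimum is attained at x = 0.5, y = 0, z = 0:
  (x | y) = max(0.5, 0) = 0.5
  ~z: Gödel ¬ of 0 = 1 (operand is 0)
  (z -> y): 0 ≤ 0, so result = 1
  (~z & (z -> y)) = min(1, 1) = 1
  ((x | y) | (~z & (z -> y))) = max(0.5, 1) = 1
  ~x: Gödel ¬ of 0.5 = 0 (operand ≠ 0)
  (x | ~x) = max(0.5, 0) = 0.5
  (((x | y) | (~z & (z -> y))) -> (x | ~x)): 1 > 0.5, so result = 0.5
  (z | x) = max(0, 0.5) = 0.5
  ((((x | y) | (~z & (z -> y))) -> (x | ~x)) | (z | x)) = max(0.5, 0.5) = 0.5
Checking all 27 assignments confirms none give a value below 0.50.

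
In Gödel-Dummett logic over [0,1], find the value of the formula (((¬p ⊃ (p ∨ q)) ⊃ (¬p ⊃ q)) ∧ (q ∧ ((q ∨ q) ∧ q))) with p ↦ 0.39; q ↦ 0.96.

¬p: Gödel ¬ of 0.39 = 0 (operand ≠ 0)
(p ∨ q) = max(0.39, 0.96) = 0.96
(¬p ⊃ (p ∨ q)): 0 ≤ 0.96, so result = 1
¬p: Gödel ¬ of 0.39 = 0 (operand ≠ 0)
(¬p ⊃ q): 0 ≤ 0.96, so result = 1
((¬p ⊃ (p ∨ q)) ⊃ (¬p ⊃ q)): 1 ≤ 1, so result = 1
(q ∨ q) = max(0.96, 0.96) = 0.96
((q ∨ q) ∧ q) = min(0.96, 0.96) = 0.96
(q ∧ ((q ∨ q) ∧ q)) = min(0.96, 0.96) = 0.96
(((¬p ⊃ (p ∨ q)) ⊃ (¬p ⊃ q)) ∧ (q ∧ ((q ∨ q) ∧ q))) = min(1, 0.96) = 0.96

0.96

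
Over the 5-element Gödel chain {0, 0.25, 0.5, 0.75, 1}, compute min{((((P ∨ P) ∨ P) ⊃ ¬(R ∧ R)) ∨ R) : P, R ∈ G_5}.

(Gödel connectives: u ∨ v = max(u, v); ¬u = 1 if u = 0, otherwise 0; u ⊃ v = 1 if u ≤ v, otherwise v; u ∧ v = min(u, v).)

0.25

The minimum is attained at P = 0.25, R = 0.25:
  (P ∨ P) = max(0.25, 0.25) = 0.25
  ((P ∨ P) ∨ P) = max(0.25, 0.25) = 0.25
  (R ∧ R) = min(0.25, 0.25) = 0.25
  ¬(R ∧ R): Gödel ¬ of 0.25 = 0 (operand ≠ 0)
  (((P ∨ P) ∨ P) ⊃ ¬(R ∧ R)): 0.25 > 0, so result = 0
  ((((P ∨ P) ∨ P) ⊃ ¬(R ∧ R)) ∨ R) = max(0, 0.25) = 0.25
Checking all 25 assignments confirms none give a value below 0.25.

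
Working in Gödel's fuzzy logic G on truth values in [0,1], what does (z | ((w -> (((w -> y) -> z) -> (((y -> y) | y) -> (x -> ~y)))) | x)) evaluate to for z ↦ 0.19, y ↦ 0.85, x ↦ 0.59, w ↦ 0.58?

0.59

(w -> y): 0.58 ≤ 0.85, so result = 1
((w -> y) -> z): 1 > 0.19, so result = 0.19
(y -> y): 0.85 ≤ 0.85, so result = 1
((y -> y) | y) = max(1, 0.85) = 1
~y: Gödel ¬ of 0.85 = 0 (operand ≠ 0)
(x -> ~y): 0.59 > 0, so result = 0
(((y -> y) | y) -> (x -> ~y)): 1 > 0, so result = 0
(((w -> y) -> z) -> (((y -> y) | y) -> (x -> ~y))): 0.19 > 0, so result = 0
(w -> (((w -> y) -> z) -> (((y -> y) | y) -> (x -> ~y)))): 0.58 > 0, so result = 0
((w -> (((w -> y) -> z) -> (((y -> y) | y) -> (x -> ~y)))) | x) = max(0, 0.59) = 0.59
(z | ((w -> (((w -> y) -> z) -> (((y -> y) | y) -> (x -> ~y)))) | x)) = max(0.19, 0.59) = 0.59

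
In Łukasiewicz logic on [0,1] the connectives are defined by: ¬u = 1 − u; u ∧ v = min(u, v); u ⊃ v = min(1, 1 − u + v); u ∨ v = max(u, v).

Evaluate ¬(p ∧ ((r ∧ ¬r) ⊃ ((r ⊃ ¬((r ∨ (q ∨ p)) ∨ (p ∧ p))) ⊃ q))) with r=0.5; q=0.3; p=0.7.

¬r: Łukasiewicz ¬ gives 1 − 0.5 = 0.5
(r ∧ ¬r) = min(0.5, 0.5) = 0.5
(q ∨ p) = max(0.3, 0.7) = 0.7
(r ∨ (q ∨ p)) = max(0.5, 0.7) = 0.7
(p ∧ p) = min(0.7, 0.7) = 0.7
((r ∨ (q ∨ p)) ∨ (p ∧ p)) = max(0.7, 0.7) = 0.7
¬((r ∨ (q ∨ p)) ∨ (p ∧ p)): Łukasiewicz ¬ gives 1 − 0.7 = 0.3
(r ⊃ ¬((r ∨ (q ∨ p)) ∨ (p ∧ p))): min(1, 1 − 0.5 + 0.3) = 0.8
((r ⊃ ¬((r ∨ (q ∨ p)) ∨ (p ∧ p))) ⊃ q): min(1, 1 − 0.8 + 0.3) = 0.5
((r ∧ ¬r) ⊃ ((r ⊃ ¬((r ∨ (q ∨ p)) ∨ (p ∧ p))) ⊃ q)): min(1, 1 − 0.5 + 0.5) = 1
(p ∧ ((r ∧ ¬r) ⊃ ((r ⊃ ¬((r ∨ (q ∨ p)) ∨ (p ∧ p))) ⊃ q))) = min(0.7, 1) = 0.7
¬(p ∧ ((r ∧ ¬r) ⊃ ((r ⊃ ¬((r ∨ (q ∨ p)) ∨ (p ∧ p))) ⊃ q))): Łukasiewicz ¬ gives 1 − 0.7 = 0.3

0.30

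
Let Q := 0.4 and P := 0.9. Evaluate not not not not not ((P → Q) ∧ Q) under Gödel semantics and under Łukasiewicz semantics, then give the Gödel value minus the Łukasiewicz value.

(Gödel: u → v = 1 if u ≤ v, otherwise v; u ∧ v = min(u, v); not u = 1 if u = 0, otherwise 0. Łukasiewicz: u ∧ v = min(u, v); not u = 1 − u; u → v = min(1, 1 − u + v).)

-0.60

Gödel evaluation:
  (P → Q): 0.9 > 0.4, so result = 0.4
  ((P → Q) ∧ Q) = min(0.4, 0.4) = 0.4
  not ((P → Q) ∧ Q): Gödel ¬ of 0.4 = 0 (operand ≠ 0)
  not not ((P → Q) ∧ Q): Gödel ¬ of 0 = 1 (operand is 0)
  not not not ((P → Q) ∧ Q): Gödel ¬ of 1 = 0 (operand ≠ 0)
  not not not not ((P → Q) ∧ Q): Gödel ¬ of 0 = 1 (operand is 0)
  not not not not not ((P → Q) ∧ Q): Gödel ¬ of 1 = 0 (operand ≠ 0)
  Gödel value = 0
Łukasiewicz evaluation:
  (P → Q): min(1, 1 − 0.9 + 0.4) = 0.5
  ((P → Q) ∧ Q) = min(0.5, 0.4) = 0.4
  not ((P → Q) ∧ Q): Łukasiewicz ¬ gives 1 − 0.4 = 0.6
  not not ((P → Q) ∧ Q): Łukasiewicz ¬ gives 1 − 0.6 = 0.4
  not not not ((P → Q) ∧ Q): Łukasiewicz ¬ gives 1 − 0.4 = 0.6
  not not not not ((P → Q) ∧ Q): Łukasiewicz ¬ gives 1 − 0.6 = 0.4
  not not not not not ((P → Q) ∧ Q): Łukasiewicz ¬ gives 1 − 0.4 = 0.6
  Łukasiewicz value = 0.6
Difference: 0 − 0.6 = -0.60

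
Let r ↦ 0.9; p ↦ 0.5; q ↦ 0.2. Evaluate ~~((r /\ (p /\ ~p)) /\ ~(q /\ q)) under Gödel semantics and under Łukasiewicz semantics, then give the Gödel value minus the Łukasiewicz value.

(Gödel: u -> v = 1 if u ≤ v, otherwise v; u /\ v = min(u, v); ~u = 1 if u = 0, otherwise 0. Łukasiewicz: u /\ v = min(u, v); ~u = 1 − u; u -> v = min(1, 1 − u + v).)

-0.50

Gödel evaluation:
  ~p: Gödel ¬ of 0.5 = 0 (operand ≠ 0)
  (p /\ ~p) = min(0.5, 0) = 0
  (r /\ (p /\ ~p)) = min(0.9, 0) = 0
  (q /\ q) = min(0.2, 0.2) = 0.2
  ~(q /\ q): Gödel ¬ of 0.2 = 0 (operand ≠ 0)
  ((r /\ (p /\ ~p)) /\ ~(q /\ q)) = min(0, 0) = 0
  ~((r /\ (p /\ ~p)) /\ ~(q /\ q)): Gödel ¬ of 0 = 1 (operand is 0)
  ~~((r /\ (p /\ ~p)) /\ ~(q /\ q)): Gödel ¬ of 1 = 0 (operand ≠ 0)
  Gödel value = 0
Łukasiewicz evaluation:
  ~p: Łukasiewicz ¬ gives 1 − 0.5 = 0.5
  (p /\ ~p) = min(0.5, 0.5) = 0.5
  (r /\ (p /\ ~p)) = min(0.9, 0.5) = 0.5
  (q /\ q) = min(0.2, 0.2) = 0.2
  ~(q /\ q): Łukasiewicz ¬ gives 1 − 0.2 = 0.8
  ((r /\ (p /\ ~p)) /\ ~(q /\ q)) = min(0.5, 0.8) = 0.5
  ~((r /\ (p /\ ~p)) /\ ~(q /\ q)): Łukasiewicz ¬ gives 1 − 0.5 = 0.5
  ~~((r /\ (p /\ ~p)) /\ ~(q /\ q)): Łukasiewicz ¬ gives 1 − 0.5 = 0.5
  Łukasiewicz value = 0.5
Difference: 0 − 0.5 = -0.50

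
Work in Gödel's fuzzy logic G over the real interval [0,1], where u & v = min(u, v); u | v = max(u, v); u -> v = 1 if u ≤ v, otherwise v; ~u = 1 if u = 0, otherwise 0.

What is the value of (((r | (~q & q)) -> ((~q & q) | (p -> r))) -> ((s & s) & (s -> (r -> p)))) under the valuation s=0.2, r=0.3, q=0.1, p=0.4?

~q: Gödel ¬ of 0.1 = 0 (operand ≠ 0)
(~q & q) = min(0, 0.1) = 0
(r | (~q & q)) = max(0.3, 0) = 0.3
~q: Gödel ¬ of 0.1 = 0 (operand ≠ 0)
(~q & q) = min(0, 0.1) = 0
(p -> r): 0.4 > 0.3, so result = 0.3
((~q & q) | (p -> r)) = max(0, 0.3) = 0.3
((r | (~q & q)) -> ((~q & q) | (p -> r))): 0.3 ≤ 0.3, so result = 1
(s & s) = min(0.2, 0.2) = 0.2
(r -> p): 0.3 ≤ 0.4, so result = 1
(s -> (r -> p)): 0.2 ≤ 1, so result = 1
((s & s) & (s -> (r -> p))) = min(0.2, 1) = 0.2
(((r | (~q & q)) -> ((~q & q) | (p -> r))) -> ((s & s) & (s -> (r -> p)))): 1 > 0.2, so result = 0.2

0.20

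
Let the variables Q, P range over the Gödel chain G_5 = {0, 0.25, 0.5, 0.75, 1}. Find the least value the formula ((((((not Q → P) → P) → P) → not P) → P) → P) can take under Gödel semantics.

The minimum is attained at Q = 0, P = 0.25:
  not Q: Gödel ¬ of 0 = 1 (operand is 0)
  (not Q → P): 1 > 0.25, so result = 0.25
  ((not Q → P) → P): 0.25 ≤ 0.25, so result = 1
  (((not Q → P) → P) → P): 1 > 0.25, so result = 0.25
  not P: Gödel ¬ of 0.25 = 0 (operand ≠ 0)
  ((((not Q → P) → P) → P) → not P): 0.25 > 0, so result = 0
  (((((not Q → P) → P) → P) → not P) → P): 0 ≤ 0.25, so result = 1
  ((((((not Q → P) → P) → P) → not P) → P) → P): 1 > 0.25, so result = 0.25
Checking all 25 assignments confirms none give a value below 0.25.

0.25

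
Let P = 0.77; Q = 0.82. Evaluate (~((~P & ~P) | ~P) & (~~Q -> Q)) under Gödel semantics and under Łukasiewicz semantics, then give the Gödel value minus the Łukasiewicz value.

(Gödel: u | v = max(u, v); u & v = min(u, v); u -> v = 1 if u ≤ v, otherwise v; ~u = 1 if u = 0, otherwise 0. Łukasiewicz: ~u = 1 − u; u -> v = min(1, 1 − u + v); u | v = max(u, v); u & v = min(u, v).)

Gödel evaluation:
  ~P: Gödel ¬ of 0.77 = 0 (operand ≠ 0)
  ~P: Gödel ¬ of 0.77 = 0 (operand ≠ 0)
  (~P & ~P) = min(0, 0) = 0
  ~P: Gödel ¬ of 0.77 = 0 (operand ≠ 0)
  ((~P & ~P) | ~P) = max(0, 0) = 0
  ~((~P & ~P) | ~P): Gödel ¬ of 0 = 1 (operand is 0)
  ~Q: Gödel ¬ of 0.82 = 0 (operand ≠ 0)
  ~~Q: Gödel ¬ of 0 = 1 (operand is 0)
  (~~Q -> Q): 1 > 0.82, so result = 0.82
  (~((~P & ~P) | ~P) & (~~Q -> Q)) = min(1, 0.82) = 0.82
  Gödel value = 0.82
Łukasiewicz evaluation:
  ~P: Łukasiewicz ¬ gives 1 − 0.77 = 0.23
  ~P: Łukasiewicz ¬ gives 1 − 0.77 = 0.23
  (~P & ~P) = min(0.23, 0.23) = 0.23
  ~P: Łukasiewicz ¬ gives 1 − 0.77 = 0.23
  ((~P & ~P) | ~P) = max(0.23, 0.23) = 0.23
  ~((~P & ~P) | ~P): Łukasiewicz ¬ gives 1 − 0.23 = 0.77
  ~Q: Łukasiewicz ¬ gives 1 − 0.82 = 0.18
  ~~Q: Łukasiewicz ¬ gives 1 − 0.18 = 0.82
  (~~Q -> Q): min(1, 1 − 0.82 + 0.82) = 1
  (~((~P & ~P) | ~P) & (~~Q -> Q)) = min(0.77, 1) = 0.77
  Łukasiewicz value = 0.77
Difference: 0.82 − 0.77 = 0.05

0.05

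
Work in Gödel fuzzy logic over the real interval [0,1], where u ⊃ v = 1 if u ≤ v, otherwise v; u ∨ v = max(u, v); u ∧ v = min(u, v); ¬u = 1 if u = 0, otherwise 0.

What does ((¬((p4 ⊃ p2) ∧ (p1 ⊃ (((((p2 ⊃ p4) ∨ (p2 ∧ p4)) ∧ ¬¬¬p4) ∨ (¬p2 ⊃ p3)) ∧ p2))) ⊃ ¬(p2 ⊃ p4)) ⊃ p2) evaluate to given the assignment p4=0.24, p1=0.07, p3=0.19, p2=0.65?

(p4 ⊃ p2): 0.24 ≤ 0.65, so result = 1
(p2 ⊃ p4): 0.65 > 0.24, so result = 0.24
(p2 ∧ p4) = min(0.65, 0.24) = 0.24
((p2 ⊃ p4) ∨ (p2 ∧ p4)) = max(0.24, 0.24) = 0.24
¬p4: Gödel ¬ of 0.24 = 0 (operand ≠ 0)
¬¬p4: Gödel ¬ of 0 = 1 (operand is 0)
¬¬¬p4: Gödel ¬ of 1 = 0 (operand ≠ 0)
(((p2 ⊃ p4) ∨ (p2 ∧ p4)) ∧ ¬¬¬p4) = min(0.24, 0) = 0
¬p2: Gödel ¬ of 0.65 = 0 (operand ≠ 0)
(¬p2 ⊃ p3): 0 ≤ 0.19, so result = 1
((((p2 ⊃ p4) ∨ (p2 ∧ p4)) ∧ ¬¬¬p4) ∨ (¬p2 ⊃ p3)) = max(0, 1) = 1
(((((p2 ⊃ p4) ∨ (p2 ∧ p4)) ∧ ¬¬¬p4) ∨ (¬p2 ⊃ p3)) ∧ p2) = min(1, 0.65) = 0.65
(p1 ⊃ (((((p2 ⊃ p4) ∨ (p2 ∧ p4)) ∧ ¬¬¬p4) ∨ (¬p2 ⊃ p3)) ∧ p2)): 0.07 ≤ 0.65, so result = 1
((p4 ⊃ p2) ∧ (p1 ⊃ (((((p2 ⊃ p4) ∨ (p2 ∧ p4)) ∧ ¬¬¬p4) ∨ (¬p2 ⊃ p3)) ∧ p2))) = min(1, 1) = 1
¬((p4 ⊃ p2) ∧ (p1 ⊃ (((((p2 ⊃ p4) ∨ (p2 ∧ p4)) ∧ ¬¬¬p4) ∨ (¬p2 ⊃ p3)) ∧ p2))): Gödel ¬ of 1 = 0 (operand ≠ 0)
(p2 ⊃ p4): 0.65 > 0.24, so result = 0.24
¬(p2 ⊃ p4): Gödel ¬ of 0.24 = 0 (operand ≠ 0)
(¬((p4 ⊃ p2) ∧ (p1 ⊃ (((((p2 ⊃ p4) ∨ (p2 ∧ p4)) ∧ ¬¬¬p4) ∨ (¬p2 ⊃ p3)) ∧ p2))) ⊃ ¬(p2 ⊃ p4)): 0 ≤ 0, so result = 1
((¬((p4 ⊃ p2) ∧ (p1 ⊃ (((((p2 ⊃ p4) ∨ (p2 ∧ p4)) ∧ ¬¬¬p4) ∨ (¬p2 ⊃ p3)) ∧ p2))) ⊃ ¬(p2 ⊃ p4)) ⊃ p2): 1 > 0.65, so result = 0.65

0.65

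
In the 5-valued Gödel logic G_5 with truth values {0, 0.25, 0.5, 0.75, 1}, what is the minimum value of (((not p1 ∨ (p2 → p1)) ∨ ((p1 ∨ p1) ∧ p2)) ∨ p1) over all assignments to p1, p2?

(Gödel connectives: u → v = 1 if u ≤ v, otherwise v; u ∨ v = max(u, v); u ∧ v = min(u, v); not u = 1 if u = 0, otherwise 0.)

0.25

The minimum is attained at p1 = 0.25, p2 = 0.5:
  not p1: Gödel ¬ of 0.25 = 0 (operand ≠ 0)
  (p2 → p1): 0.5 > 0.25, so result = 0.25
  (not p1 ∨ (p2 → p1)) = max(0, 0.25) = 0.25
  (p1 ∨ p1) = max(0.25, 0.25) = 0.25
  ((p1 ∨ p1) ∧ p2) = min(0.25, 0.5) = 0.25
  ((not p1 ∨ (p2 → p1)) ∨ ((p1 ∨ p1) ∧ p2)) = max(0.25, 0.25) = 0.25
  (((not p1 ∨ (p2 → p1)) ∨ ((p1 ∨ p1) ∧ p2)) ∨ p1) = max(0.25, 0.25) = 0.25
Checking all 25 assignments confirms none give a value below 0.25.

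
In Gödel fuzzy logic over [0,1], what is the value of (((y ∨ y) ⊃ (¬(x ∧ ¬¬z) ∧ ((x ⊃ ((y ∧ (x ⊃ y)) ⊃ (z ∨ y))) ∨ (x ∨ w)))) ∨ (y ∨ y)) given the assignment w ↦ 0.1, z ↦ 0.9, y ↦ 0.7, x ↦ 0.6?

(y ∨ y) = max(0.7, 0.7) = 0.7
¬z: Gödel ¬ of 0.9 = 0 (operand ≠ 0)
¬¬z: Gödel ¬ of 0 = 1 (operand is 0)
(x ∧ ¬¬z) = min(0.6, 1) = 0.6
¬(x ∧ ¬¬z): Gödel ¬ of 0.6 = 0 (operand ≠ 0)
(x ⊃ y): 0.6 ≤ 0.7, so result = 1
(y ∧ (x ⊃ y)) = min(0.7, 1) = 0.7
(z ∨ y) = max(0.9, 0.7) = 0.9
((y ∧ (x ⊃ y)) ⊃ (z ∨ y)): 0.7 ≤ 0.9, so result = 1
(x ⊃ ((y ∧ (x ⊃ y)) ⊃ (z ∨ y))): 0.6 ≤ 1, so result = 1
(x ∨ w) = max(0.6, 0.1) = 0.6
((x ⊃ ((y ∧ (x ⊃ y)) ⊃ (z ∨ y))) ∨ (x ∨ w)) = max(1, 0.6) = 1
(¬(x ∧ ¬¬z) ∧ ((x ⊃ ((y ∧ (x ⊃ y)) ⊃ (z ∨ y))) ∨ (x ∨ w))) = min(0, 1) = 0
((y ∨ y) ⊃ (¬(x ∧ ¬¬z) ∧ ((x ⊃ ((y ∧ (x ⊃ y)) ⊃ (z ∨ y))) ∨ (x ∨ w)))): 0.7 > 0, so result = 0
(y ∨ y) = max(0.7, 0.7) = 0.7
(((y ∨ y) ⊃ (¬(x ∧ ¬¬z) ∧ ((x ⊃ ((y ∧ (x ⊃ y)) ⊃ (z ∨ y))) ∨ (x ∨ w)))) ∨ (y ∨ y)) = max(0, 0.7) = 0.7

0.70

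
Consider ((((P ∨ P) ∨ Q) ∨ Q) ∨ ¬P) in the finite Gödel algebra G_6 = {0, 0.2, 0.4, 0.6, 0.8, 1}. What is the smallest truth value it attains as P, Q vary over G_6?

The minimum is attained at P = 0.2, Q = 0:
  (P ∨ P) = max(0.2, 0.2) = 0.2
  ((P ∨ P) ∨ Q) = max(0.2, 0) = 0.2
  (((P ∨ P) ∨ Q) ∨ Q) = max(0.2, 0) = 0.2
  ¬P: Gödel ¬ of 0.2 = 0 (operand ≠ 0)
  ((((P ∨ P) ∨ Q) ∨ Q) ∨ ¬P) = max(0.2, 0) = 0.2
Checking all 36 assignments confirms none give a value below 0.20.

0.20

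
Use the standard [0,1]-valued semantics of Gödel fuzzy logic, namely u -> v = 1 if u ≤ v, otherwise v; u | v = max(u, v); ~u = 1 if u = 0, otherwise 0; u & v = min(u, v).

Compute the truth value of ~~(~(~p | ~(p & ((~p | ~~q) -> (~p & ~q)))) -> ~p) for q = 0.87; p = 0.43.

1.00

~p: Gödel ¬ of 0.43 = 0 (operand ≠ 0)
~p: Gödel ¬ of 0.43 = 0 (operand ≠ 0)
~q: Gödel ¬ of 0.87 = 0 (operand ≠ 0)
~~q: Gödel ¬ of 0 = 1 (operand is 0)
(~p | ~~q) = max(0, 1) = 1
~p: Gödel ¬ of 0.43 = 0 (operand ≠ 0)
~q: Gödel ¬ of 0.87 = 0 (operand ≠ 0)
(~p & ~q) = min(0, 0) = 0
((~p | ~~q) -> (~p & ~q)): 1 > 0, so result = 0
(p & ((~p | ~~q) -> (~p & ~q))) = min(0.43, 0) = 0
~(p & ((~p | ~~q) -> (~p & ~q))): Gödel ¬ of 0 = 1 (operand is 0)
(~p | ~(p & ((~p | ~~q) -> (~p & ~q)))) = max(0, 1) = 1
~(~p | ~(p & ((~p | ~~q) -> (~p & ~q)))): Gödel ¬ of 1 = 0 (operand ≠ 0)
~p: Gödel ¬ of 0.43 = 0 (operand ≠ 0)
(~(~p | ~(p & ((~p | ~~q) -> (~p & ~q)))) -> ~p): 0 ≤ 0, so result = 1
~(~(~p | ~(p & ((~p | ~~q) -> (~p & ~q)))) -> ~p): Gödel ¬ of 1 = 0 (operand ≠ 0)
~~(~(~p | ~(p & ((~p | ~~q) -> (~p & ~q)))) -> ~p): Gödel ¬ of 0 = 1 (operand is 0)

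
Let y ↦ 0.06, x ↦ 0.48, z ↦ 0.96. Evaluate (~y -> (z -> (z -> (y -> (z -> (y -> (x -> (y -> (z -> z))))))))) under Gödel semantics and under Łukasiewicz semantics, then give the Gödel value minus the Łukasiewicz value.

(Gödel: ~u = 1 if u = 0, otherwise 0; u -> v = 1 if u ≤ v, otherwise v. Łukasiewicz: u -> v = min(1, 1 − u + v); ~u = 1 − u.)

0.00

Gödel evaluation:
  ~y: Gödel ¬ of 0.06 = 0 (operand ≠ 0)
  (z -> z): 0.96 ≤ 0.96, so result = 1
  (y -> (z -> z)): 0.06 ≤ 1, so result = 1
  (x -> (y -> (z -> z))): 0.48 ≤ 1, so result = 1
  (y -> (x -> (y -> (z -> z)))): 0.06 ≤ 1, so result = 1
  (z -> (y -> (x -> (y -> (z -> z))))): 0.96 ≤ 1, so result = 1
  (y -> (z -> (y -> (x -> (y -> (z -> z)))))): 0.06 ≤ 1, so result = 1
  (z -> (y -> (z -> (y -> (x -> (y -> (z -> z))))))): 0.96 ≤ 1, so result = 1
  (z -> (z -> (y -> (z -> (y -> (x -> (y -> (z -> z)))))))): 0.96 ≤ 1, so result = 1
  (~y -> (z -> (z -> (y -> (z -> (y -> (x -> (y -> (z -> z))))))))): 0 ≤ 1, so result = 1
  Gödel value = 1
Łukasiewicz evaluation:
  ~y: Łukasiewicz ¬ gives 1 − 0.06 = 0.94
  (z -> z): min(1, 1 − 0.96 + 0.96) = 1
  (y -> (z -> z)): min(1, 1 − 0.06 + 1) = 1
  (x -> (y -> (z -> z))): min(1, 1 − 0.48 + 1) = 1
  (y -> (x -> (y -> (z -> z)))): min(1, 1 − 0.06 + 1) = 1
  (z -> (y -> (x -> (y -> (z -> z))))): min(1, 1 − 0.96 + 1) = 1
  (y -> (z -> (y -> (x -> (y -> (z -> z)))))): min(1, 1 − 0.06 + 1) = 1
  (z -> (y -> (z -> (y -> (x -> (y -> (z -> z))))))): min(1, 1 − 0.96 + 1) = 1
  (z -> (z -> (y -> (z -> (y -> (x -> (y -> (z -> z)))))))): min(1, 1 − 0.96 + 1) = 1
  (~y -> (z -> (z -> (y -> (z -> (y -> (x -> (y -> (z -> z))))))))): min(1, 1 − 0.94 + 1) = 1
  Łukasiewicz value = 1
Difference: 1 − 1 = 0.00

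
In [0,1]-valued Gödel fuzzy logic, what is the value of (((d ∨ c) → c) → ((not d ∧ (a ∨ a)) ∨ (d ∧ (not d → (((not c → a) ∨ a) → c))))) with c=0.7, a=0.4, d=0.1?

(d ∨ c) = max(0.1, 0.7) = 0.7
((d ∨ c) → c): 0.7 ≤ 0.7, so result = 1
not d: Gödel ¬ of 0.1 = 0 (operand ≠ 0)
(a ∨ a) = max(0.4, 0.4) = 0.4
(not d ∧ (a ∨ a)) = min(0, 0.4) = 0
not d: Gödel ¬ of 0.1 = 0 (operand ≠ 0)
not c: Gödel ¬ of 0.7 = 0 (operand ≠ 0)
(not c → a): 0 ≤ 0.4, so result = 1
((not c → a) ∨ a) = max(1, 0.4) = 1
(((not c → a) ∨ a) → c): 1 > 0.7, so result = 0.7
(not d → (((not c → a) ∨ a) → c)): 0 ≤ 0.7, so result = 1
(d ∧ (not d → (((not c → a) ∨ a) → c))) = min(0.1, 1) = 0.1
((not d ∧ (a ∨ a)) ∨ (d ∧ (not d → (((not c → a) ∨ a) → c)))) = max(0, 0.1) = 0.1
(((d ∨ c) → c) → ((not d ∧ (a ∨ a)) ∨ (d ∧ (not d → (((not c → a) ∨ a) → c))))): 1 > 0.1, so result = 0.1

0.10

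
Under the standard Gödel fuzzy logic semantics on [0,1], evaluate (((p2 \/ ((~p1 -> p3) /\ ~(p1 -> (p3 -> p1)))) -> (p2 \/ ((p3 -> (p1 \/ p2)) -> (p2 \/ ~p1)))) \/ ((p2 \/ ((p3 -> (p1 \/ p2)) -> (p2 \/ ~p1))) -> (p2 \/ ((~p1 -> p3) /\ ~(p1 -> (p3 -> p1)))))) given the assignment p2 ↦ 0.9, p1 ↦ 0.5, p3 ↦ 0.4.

1.00

~p1: Gödel ¬ of 0.5 = 0 (operand ≠ 0)
(~p1 -> p3): 0 ≤ 0.4, so result = 1
(p3 -> p1): 0.4 ≤ 0.5, so result = 1
(p1 -> (p3 -> p1)): 0.5 ≤ 1, so result = 1
~(p1 -> (p3 -> p1)): Gödel ¬ of 1 = 0 (operand ≠ 0)
((~p1 -> p3) /\ ~(p1 -> (p3 -> p1))) = min(1, 0) = 0
(p2 \/ ((~p1 -> p3) /\ ~(p1 -> (p3 -> p1)))) = max(0.9, 0) = 0.9
(p1 \/ p2) = max(0.5, 0.9) = 0.9
(p3 -> (p1 \/ p2)): 0.4 ≤ 0.9, so result = 1
~p1: Gödel ¬ of 0.5 = 0 (operand ≠ 0)
(p2 \/ ~p1) = max(0.9, 0) = 0.9
((p3 -> (p1 \/ p2)) -> (p2 \/ ~p1)): 1 > 0.9, so result = 0.9
(p2 \/ ((p3 -> (p1 \/ p2)) -> (p2 \/ ~p1))) = max(0.9, 0.9) = 0.9
((p2 \/ ((~p1 -> p3) /\ ~(p1 -> (p3 -> p1)))) -> (p2 \/ ((p3 -> (p1 \/ p2)) -> (p2 \/ ~p1)))): 0.9 ≤ 0.9, so result = 1
(p1 \/ p2) = max(0.5, 0.9) = 0.9
(p3 -> (p1 \/ p2)): 0.4 ≤ 0.9, so result = 1
~p1: Gödel ¬ of 0.5 = 0 (operand ≠ 0)
(p2 \/ ~p1) = max(0.9, 0) = 0.9
((p3 -> (p1 \/ p2)) -> (p2 \/ ~p1)): 1 > 0.9, so result = 0.9
(p2 \/ ((p3 -> (p1 \/ p2)) -> (p2 \/ ~p1))) = max(0.9, 0.9) = 0.9
~p1: Gödel ¬ of 0.5 = 0 (operand ≠ 0)
(~p1 -> p3): 0 ≤ 0.4, so result = 1
(p3 -> p1): 0.4 ≤ 0.5, so result = 1
(p1 -> (p3 -> p1)): 0.5 ≤ 1, so result = 1
~(p1 -> (p3 -> p1)): Gödel ¬ of 1 = 0 (operand ≠ 0)
((~p1 -> p3) /\ ~(p1 -> (p3 -> p1))) = min(1, 0) = 0
(p2 \/ ((~p1 -> p3) /\ ~(p1 -> (p3 -> p1)))) = max(0.9, 0) = 0.9
((p2 \/ ((p3 -> (p1 \/ p2)) -> (p2 \/ ~p1))) -> (p2 \/ ((~p1 -> p3) /\ ~(p1 -> (p3 -> p1))))): 0.9 ≤ 0.9, so result = 1
(((p2 \/ ((~p1 -> p3) /\ ~(p1 -> (p3 -> p1)))) -> (p2 \/ ((p3 -> (p1 \/ p2)) -> (p2 \/ ~p1)))) \/ ((p2 \/ ((p3 -> (p1 \/ p2)) -> (p2 \/ ~p1))) -> (p2 \/ ((~p1 -> p3) /\ ~(p1 -> (p3 -> p1)))))) = max(1, 1) = 1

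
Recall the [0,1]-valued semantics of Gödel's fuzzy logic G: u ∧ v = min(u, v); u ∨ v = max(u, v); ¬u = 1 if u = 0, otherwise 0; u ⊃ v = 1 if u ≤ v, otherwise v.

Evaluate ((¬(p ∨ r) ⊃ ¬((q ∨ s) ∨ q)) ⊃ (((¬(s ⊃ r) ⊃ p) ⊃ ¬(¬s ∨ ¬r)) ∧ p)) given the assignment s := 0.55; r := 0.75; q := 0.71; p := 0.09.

(p ∨ r) = max(0.09, 0.75) = 0.75
¬(p ∨ r): Gödel ¬ of 0.75 = 0 (operand ≠ 0)
(q ∨ s) = max(0.71, 0.55) = 0.71
((q ∨ s) ∨ q) = max(0.71, 0.71) = 0.71
¬((q ∨ s) ∨ q): Gödel ¬ of 0.71 = 0 (operand ≠ 0)
(¬(p ∨ r) ⊃ ¬((q ∨ s) ∨ q)): 0 ≤ 0, so result = 1
(s ⊃ r): 0.55 ≤ 0.75, so result = 1
¬(s ⊃ r): Gödel ¬ of 1 = 0 (operand ≠ 0)
(¬(s ⊃ r) ⊃ p): 0 ≤ 0.09, so result = 1
¬s: Gödel ¬ of 0.55 = 0 (operand ≠ 0)
¬r: Gödel ¬ of 0.75 = 0 (operand ≠ 0)
(¬s ∨ ¬r) = max(0, 0) = 0
¬(¬s ∨ ¬r): Gödel ¬ of 0 = 1 (operand is 0)
((¬(s ⊃ r) ⊃ p) ⊃ ¬(¬s ∨ ¬r)): 1 ≤ 1, so result = 1
(((¬(s ⊃ r) ⊃ p) ⊃ ¬(¬s ∨ ¬r)) ∧ p) = min(1, 0.09) = 0.09
((¬(p ∨ r) ⊃ ¬((q ∨ s) ∨ q)) ⊃ (((¬(s ⊃ r) ⊃ p) ⊃ ¬(¬s ∨ ¬r)) ∧ p)): 1 > 0.09, so result = 0.09

0.09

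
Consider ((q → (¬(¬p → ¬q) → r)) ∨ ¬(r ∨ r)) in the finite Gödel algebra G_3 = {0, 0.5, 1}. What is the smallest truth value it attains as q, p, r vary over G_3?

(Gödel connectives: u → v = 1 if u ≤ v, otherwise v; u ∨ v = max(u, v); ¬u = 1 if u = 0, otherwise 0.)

0.50

The minimum is attained at q = 1, p = 0, r = 0.5:
  ¬p: Gödel ¬ of 0 = 1 (operand is 0)
  ¬q: Gödel ¬ of 1 = 0 (operand ≠ 0)
  (¬p → ¬q): 1 > 0, so result = 0
  ¬(¬p → ¬q): Gödel ¬ of 0 = 1 (operand is 0)
  (¬(¬p → ¬q) → r): 1 > 0.5, so result = 0.5
  (q → (¬(¬p → ¬q) → r)): 1 > 0.5, so result = 0.5
  (r ∨ r) = max(0.5, 0.5) = 0.5
  ¬(r ∨ r): Gödel ¬ of 0.5 = 0 (operand ≠ 0)
  ((q → (¬(¬p → ¬q) → r)) ∨ ¬(r ∨ r)) = max(0.5, 0) = 0.5
Checking all 27 assignments confirms none give a value below 0.50.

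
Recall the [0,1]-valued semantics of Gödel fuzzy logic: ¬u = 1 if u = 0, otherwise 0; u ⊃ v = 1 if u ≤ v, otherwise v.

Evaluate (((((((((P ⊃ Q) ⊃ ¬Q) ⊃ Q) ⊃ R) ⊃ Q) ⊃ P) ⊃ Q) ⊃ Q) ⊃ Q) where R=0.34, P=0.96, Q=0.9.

0.90

(P ⊃ Q): 0.96 > 0.9, so result = 0.9
¬Q: Gödel ¬ of 0.9 = 0 (operand ≠ 0)
((P ⊃ Q) ⊃ ¬Q): 0.9 > 0, so result = 0
(((P ⊃ Q) ⊃ ¬Q) ⊃ Q): 0 ≤ 0.9, so result = 1
((((P ⊃ Q) ⊃ ¬Q) ⊃ Q) ⊃ R): 1 > 0.34, so result = 0.34
(((((P ⊃ Q) ⊃ ¬Q) ⊃ Q) ⊃ R) ⊃ Q): 0.34 ≤ 0.9, so result = 1
((((((P ⊃ Q) ⊃ ¬Q) ⊃ Q) ⊃ R) ⊃ Q) ⊃ P): 1 > 0.96, so result = 0.96
(((((((P ⊃ Q) ⊃ ¬Q) ⊃ Q) ⊃ R) ⊃ Q) ⊃ P) ⊃ Q): 0.96 > 0.9, so result = 0.9
((((((((P ⊃ Q) ⊃ ¬Q) ⊃ Q) ⊃ R) ⊃ Q) ⊃ P) ⊃ Q) ⊃ Q): 0.9 ≤ 0.9, so result = 1
(((((((((P ⊃ Q) ⊃ ¬Q) ⊃ Q) ⊃ R) ⊃ Q) ⊃ P) ⊃ Q) ⊃ Q) ⊃ Q): 1 > 0.9, so result = 0.9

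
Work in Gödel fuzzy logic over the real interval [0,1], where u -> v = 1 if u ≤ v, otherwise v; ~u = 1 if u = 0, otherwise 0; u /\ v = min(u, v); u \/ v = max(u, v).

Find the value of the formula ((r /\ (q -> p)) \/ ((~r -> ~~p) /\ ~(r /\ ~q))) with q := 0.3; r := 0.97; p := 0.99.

(q -> p): 0.3 ≤ 0.99, so result = 1
(r /\ (q -> p)) = min(0.97, 1) = 0.97
~r: Gödel ¬ of 0.97 = 0 (operand ≠ 0)
~p: Gödel ¬ of 0.99 = 0 (operand ≠ 0)
~~p: Gödel ¬ of 0 = 1 (operand is 0)
(~r -> ~~p): 0 ≤ 1, so result = 1
~q: Gödel ¬ of 0.3 = 0 (operand ≠ 0)
(r /\ ~q) = min(0.97, 0) = 0
~(r /\ ~q): Gödel ¬ of 0 = 1 (operand is 0)
((~r -> ~~p) /\ ~(r /\ ~q)) = min(1, 1) = 1
((r /\ (q -> p)) \/ ((~r -> ~~p) /\ ~(r /\ ~q))) = max(0.97, 1) = 1

1.00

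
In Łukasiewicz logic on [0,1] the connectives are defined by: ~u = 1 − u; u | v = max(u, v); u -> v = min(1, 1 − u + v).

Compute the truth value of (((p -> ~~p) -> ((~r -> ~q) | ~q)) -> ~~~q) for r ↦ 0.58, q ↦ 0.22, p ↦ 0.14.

0.78

~p: Łukasiewicz ¬ gives 1 − 0.14 = 0.86
~~p: Łukasiewicz ¬ gives 1 − 0.86 = 0.14
(p -> ~~p): min(1, 1 − 0.14 + 0.14) = 1
~r: Łukasiewicz ¬ gives 1 − 0.58 = 0.42
~q: Łukasiewicz ¬ gives 1 − 0.22 = 0.78
(~r -> ~q): min(1, 1 − 0.42 + 0.78) = 1
~q: Łukasiewicz ¬ gives 1 − 0.22 = 0.78
((~r -> ~q) | ~q) = max(1, 0.78) = 1
((p -> ~~p) -> ((~r -> ~q) | ~q)): min(1, 1 − 1 + 1) = 1
~q: Łukasiewicz ¬ gives 1 − 0.22 = 0.78
~~q: Łukasiewicz ¬ gives 1 − 0.78 = 0.22
~~~q: Łukasiewicz ¬ gives 1 − 0.22 = 0.78
(((p -> ~~p) -> ((~r -> ~q) | ~q)) -> ~~~q): min(1, 1 − 1 + 0.78) = 0.78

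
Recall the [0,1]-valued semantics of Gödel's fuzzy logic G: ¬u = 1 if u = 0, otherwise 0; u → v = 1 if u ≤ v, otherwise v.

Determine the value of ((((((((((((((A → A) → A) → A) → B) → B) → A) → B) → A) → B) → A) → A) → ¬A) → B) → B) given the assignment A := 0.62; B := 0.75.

0.75

(A → A): 0.62 ≤ 0.62, so result = 1
((A → A) → A): 1 > 0.62, so result = 0.62
(((A → A) → A) → A): 0.62 ≤ 0.62, so result = 1
((((A → A) → A) → A) → B): 1 > 0.75, so result = 0.75
(((((A → A) → A) → A) → B) → B): 0.75 ≤ 0.75, so result = 1
((((((A → A) → A) → A) → B) → B) → A): 1 > 0.62, so result = 0.62
(((((((A → A) → A) → A) → B) → B) → A) → B): 0.62 ≤ 0.75, so result = 1
((((((((A → A) → A) → A) → B) → B) → A) → B) → A): 1 > 0.62, so result = 0.62
(((((((((A → A) → A) → A) → B) → B) → A) → B) → A) → B): 0.62 ≤ 0.75, so result = 1
((((((((((A → A) → A) → A) → B) → B) → A) → B) → A) → B) → A): 1 > 0.62, so result = 0.62
(((((((((((A → A) → A) → A) → B) → B) → A) → B) → A) → B) → A) → A): 0.62 ≤ 0.62, so result = 1
¬A: Gödel ¬ of 0.62 = 0 (operand ≠ 0)
((((((((((((A → A) → A) → A) → B) → B) → A) → B) → A) → B) → A) → A) → ¬A): 1 > 0, so result = 0
(((((((((((((A → A) → A) → A) → B) → B) → A) → B) → A) → B) → A) → A) → ¬A) → B): 0 ≤ 0.75, so result = 1
((((((((((((((A → A) → A) → A) → B) → B) → A) → B) → A) → B) → A) → A) → ¬A) → B) → B): 1 > 0.75, so result = 0.75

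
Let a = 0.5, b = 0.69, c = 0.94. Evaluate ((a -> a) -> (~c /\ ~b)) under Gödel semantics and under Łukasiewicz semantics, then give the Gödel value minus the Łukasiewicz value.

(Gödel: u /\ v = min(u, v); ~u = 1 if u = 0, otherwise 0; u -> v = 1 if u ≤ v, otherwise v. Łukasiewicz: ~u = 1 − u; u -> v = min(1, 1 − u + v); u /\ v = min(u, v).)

Gödel evaluation:
  (a -> a): 0.5 ≤ 0.5, so result = 1
  ~c: Gödel ¬ of 0.94 = 0 (operand ≠ 0)
  ~b: Gödel ¬ of 0.69 = 0 (operand ≠ 0)
  (~c /\ ~b) = min(0, 0) = 0
  ((a -> a) -> (~c /\ ~b)): 1 > 0, so result = 0
  Gödel value = 0
Łukasiewicz evaluation:
  (a -> a): min(1, 1 − 0.5 + 0.5) = 1
  ~c: Łukasiewicz ¬ gives 1 − 0.94 = 0.06
  ~b: Łukasiewicz ¬ gives 1 − 0.69 = 0.31
  (~c /\ ~b) = min(0.06, 0.31) = 0.06
  ((a -> a) -> (~c /\ ~b)): min(1, 1 − 1 + 0.06) = 0.06
  Łukasiewicz value = 0.06
Difference: 0 − 0.06 = -0.06

-0.06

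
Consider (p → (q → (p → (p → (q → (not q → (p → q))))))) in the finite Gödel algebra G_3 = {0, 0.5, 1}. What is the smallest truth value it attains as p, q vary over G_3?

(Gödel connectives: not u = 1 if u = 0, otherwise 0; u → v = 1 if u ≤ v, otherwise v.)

Every assignment gives 1. For instance at p = 0, q = 0:
  not q: Gödel ¬ of 0 = 1 (operand is 0)
  (p → q): 0 ≤ 0, so result = 1
  (not q → (p → q)): 1 ≤ 1, so result = 1
  (q → (not q → (p → q))): 0 ≤ 1, so result = 1
  (p → (q → (not q → (p → q)))): 0 ≤ 1, so result = 1
  (p → (p → (q → (not q → (p → q))))): 0 ≤ 1, so result = 1
  (q → (p → (p → (q → (not q → (p → q)))))): 0 ≤ 1, so result = 1
  (p → (q → (p → (p → (q → (not q → (p → q))))))): 0 ≤ 1, so result = 1
All 9 assignments give value 1 — the formula is a G_3-tautology.

1.00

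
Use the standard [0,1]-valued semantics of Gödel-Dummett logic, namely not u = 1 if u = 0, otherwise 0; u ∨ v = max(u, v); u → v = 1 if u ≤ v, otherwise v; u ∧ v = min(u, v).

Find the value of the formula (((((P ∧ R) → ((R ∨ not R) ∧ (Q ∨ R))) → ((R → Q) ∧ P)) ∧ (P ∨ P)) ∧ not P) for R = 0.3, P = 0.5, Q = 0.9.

0.00

(P ∧ R) = min(0.5, 0.3) = 0.3
not R: Gödel ¬ of 0.3 = 0 (operand ≠ 0)
(R ∨ not R) = max(0.3, 0) = 0.3
(Q ∨ R) = max(0.9, 0.3) = 0.9
((R ∨ not R) ∧ (Q ∨ R)) = min(0.3, 0.9) = 0.3
((P ∧ R) → ((R ∨ not R) ∧ (Q ∨ R))): 0.3 ≤ 0.3, so result = 1
(R → Q): 0.3 ≤ 0.9, so result = 1
((R → Q) ∧ P) = min(1, 0.5) = 0.5
(((P ∧ R) → ((R ∨ not R) ∧ (Q ∨ R))) → ((R → Q) ∧ P)): 1 > 0.5, so result = 0.5
(P ∨ P) = max(0.5, 0.5) = 0.5
((((P ∧ R) → ((R ∨ not R) ∧ (Q ∨ R))) → ((R → Q) ∧ P)) ∧ (P ∨ P)) = min(0.5, 0.5) = 0.5
not P: Gödel ¬ of 0.5 = 0 (operand ≠ 0)
(((((P ∧ R) → ((R ∨ not R) ∧ (Q ∨ R))) → ((R → Q) ∧ P)) ∧ (P ∨ P)) ∧ not P) = min(0.5, 0) = 0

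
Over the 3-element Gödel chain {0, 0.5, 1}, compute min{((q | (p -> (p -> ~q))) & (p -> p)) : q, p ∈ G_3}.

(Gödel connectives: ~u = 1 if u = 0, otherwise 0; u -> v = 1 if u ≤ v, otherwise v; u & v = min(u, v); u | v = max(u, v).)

0.50

The minimum is attained at q = 0.5, p = 0.5:
  ~q: Gödel ¬ of 0.5 = 0 (operand ≠ 0)
  (p -> ~q): 0.5 > 0, so result = 0
  (p -> (p -> ~q)): 0.5 > 0, so result = 0
  (q | (p -> (p -> ~q))) = max(0.5, 0) = 0.5
  (p -> p): 0.5 ≤ 0.5, so result = 1
  ((q | (p -> (p -> ~q))) & (p -> p)) = min(0.5, 1) = 0.5
Checking all 9 assignments confirms none give a value below 0.50.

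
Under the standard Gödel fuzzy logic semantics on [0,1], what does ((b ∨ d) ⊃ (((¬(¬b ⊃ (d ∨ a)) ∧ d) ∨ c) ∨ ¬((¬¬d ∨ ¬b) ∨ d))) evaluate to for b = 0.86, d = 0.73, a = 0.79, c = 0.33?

0.33

(b ∨ d) = max(0.86, 0.73) = 0.86
¬b: Gödel ¬ of 0.86 = 0 (operand ≠ 0)
(d ∨ a) = max(0.73, 0.79) = 0.79
(¬b ⊃ (d ∨ a)): 0 ≤ 0.79, so result = 1
¬(¬b ⊃ (d ∨ a)): Gödel ¬ of 1 = 0 (operand ≠ 0)
(¬(¬b ⊃ (d ∨ a)) ∧ d) = min(0, 0.73) = 0
((¬(¬b ⊃ (d ∨ a)) ∧ d) ∨ c) = max(0, 0.33) = 0.33
¬d: Gödel ¬ of 0.73 = 0 (operand ≠ 0)
¬¬d: Gödel ¬ of 0 = 1 (operand is 0)
¬b: Gödel ¬ of 0.86 = 0 (operand ≠ 0)
(¬¬d ∨ ¬b) = max(1, 0) = 1
((¬¬d ∨ ¬b) ∨ d) = max(1, 0.73) = 1
¬((¬¬d ∨ ¬b) ∨ d): Gödel ¬ of 1 = 0 (operand ≠ 0)
(((¬(¬b ⊃ (d ∨ a)) ∧ d) ∨ c) ∨ ¬((¬¬d ∨ ¬b) ∨ d)) = max(0.33, 0) = 0.33
((b ∨ d) ⊃ (((¬(¬b ⊃ (d ∨ a)) ∧ d) ∨ c) ∨ ¬((¬¬d ∨ ¬b) ∨ d))): 0.86 > 0.33, so result = 0.33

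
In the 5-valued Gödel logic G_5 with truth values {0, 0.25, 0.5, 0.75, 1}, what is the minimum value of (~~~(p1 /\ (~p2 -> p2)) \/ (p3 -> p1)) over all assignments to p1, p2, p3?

0.25

The minimum is attained at p1 = 0.25, p2 = 0.25, p3 = 0.5:
  ~p2: Gödel ¬ of 0.25 = 0 (operand ≠ 0)
  (~p2 -> p2): 0 ≤ 0.25, so result = 1
  (p1 /\ (~p2 -> p2)) = min(0.25, 1) = 0.25
  ~(p1 /\ (~p2 -> p2)): Gödel ¬ of 0.25 = 0 (operand ≠ 0)
  ~~(p1 /\ (~p2 -> p2)): Gödel ¬ of 0 = 1 (operand is 0)
  ~~~(p1 /\ (~p2 -> p2)): Gödel ¬ of 1 = 0 (operand ≠ 0)
  (p3 -> p1): 0.5 > 0.25, so result = 0.25
  (~~~(p1 /\ (~p2 -> p2)) \/ (p3 -> p1)) = max(0, 0.25) = 0.25
Checking all 125 assignments confirms none give a value below 0.25.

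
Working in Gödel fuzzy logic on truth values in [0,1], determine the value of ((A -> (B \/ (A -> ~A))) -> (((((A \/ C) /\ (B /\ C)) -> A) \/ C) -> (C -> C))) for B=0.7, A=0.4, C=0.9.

1.00

~A: Gödel ¬ of 0.4 = 0 (operand ≠ 0)
(A -> ~A): 0.4 > 0, so result = 0
(B \/ (A -> ~A)) = max(0.7, 0) = 0.7
(A -> (B \/ (A -> ~A))): 0.4 ≤ 0.7, so result = 1
(A \/ C) = max(0.4, 0.9) = 0.9
(B /\ C) = min(0.7, 0.9) = 0.7
((A \/ C) /\ (B /\ C)) = min(0.9, 0.7) = 0.7
(((A \/ C) /\ (B /\ C)) -> A): 0.7 > 0.4, so result = 0.4
((((A \/ C) /\ (B /\ C)) -> A) \/ C) = max(0.4, 0.9) = 0.9
(C -> C): 0.9 ≤ 0.9, so result = 1
(((((A \/ C) /\ (B /\ C)) -> A) \/ C) -> (C -> C)): 0.9 ≤ 1, so result = 1
((A -> (B \/ (A -> ~A))) -> (((((A \/ C) /\ (B /\ C)) -> A) \/ C) -> (C -> C))): 1 ≤ 1, so result = 1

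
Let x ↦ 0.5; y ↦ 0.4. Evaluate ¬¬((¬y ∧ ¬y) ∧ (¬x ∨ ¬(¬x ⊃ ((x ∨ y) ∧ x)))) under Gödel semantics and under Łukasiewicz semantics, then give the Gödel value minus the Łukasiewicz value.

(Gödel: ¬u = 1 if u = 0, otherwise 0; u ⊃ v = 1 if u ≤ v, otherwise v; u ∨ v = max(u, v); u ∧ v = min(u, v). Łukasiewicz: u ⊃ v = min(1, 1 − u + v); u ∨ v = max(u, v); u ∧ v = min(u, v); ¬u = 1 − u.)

-0.50

Gödel evaluation:
  ¬y: Gödel ¬ of 0.4 = 0 (operand ≠ 0)
  ¬y: Gödel ¬ of 0.4 = 0 (operand ≠ 0)
  (¬y ∧ ¬y) = min(0, 0) = 0
  ¬x: Gödel ¬ of 0.5 = 0 (operand ≠ 0)
  ¬x: Gödel ¬ of 0.5 = 0 (operand ≠ 0)
  (x ∨ y) = max(0.5, 0.4) = 0.5
  ((x ∨ y) ∧ x) = min(0.5, 0.5) = 0.5
  (¬x ⊃ ((x ∨ y) ∧ x)): 0 ≤ 0.5, so result = 1
  ¬(¬x ⊃ ((x ∨ y) ∧ x)): Gödel ¬ of 1 = 0 (operand ≠ 0)
  (¬x ∨ ¬(¬x ⊃ ((x ∨ y) ∧ x))) = max(0, 0) = 0
  ((¬y ∧ ¬y) ∧ (¬x ∨ ¬(¬x ⊃ ((x ∨ y) ∧ x)))) = min(0, 0) = 0
  ¬((¬y ∧ ¬y) ∧ (¬x ∨ ¬(¬x ⊃ ((x ∨ y) ∧ x)))): Gödel ¬ of 0 = 1 (operand is 0)
  ¬¬((¬y ∧ ¬y) ∧ (¬x ∨ ¬(¬x ⊃ ((x ∨ y) ∧ x)))): Gödel ¬ of 1 = 0 (operand ≠ 0)
  Gödel value = 0
Łukasiewicz evaluation:
  ¬y: Łukasiewicz ¬ gives 1 − 0.4 = 0.6
  ¬y: Łukasiewicz ¬ gives 1 − 0.4 = 0.6
  (¬y ∧ ¬y) = min(0.6, 0.6) = 0.6
  ¬x: Łukasiewicz ¬ gives 1 − 0.5 = 0.5
  ¬x: Łukasiewicz ¬ gives 1 − 0.5 = 0.5
  (x ∨ y) = max(0.5, 0.4) = 0.5
  ((x ∨ y) ∧ x) = min(0.5, 0.5) = 0.5
  (¬x ⊃ ((x ∨ y) ∧ x)): min(1, 1 − 0.5 + 0.5) = 1
  ¬(¬x ⊃ ((x ∨ y) ∧ x)): Łukasiewicz ¬ gives 1 − 1 = 0
  (¬x ∨ ¬(¬x ⊃ ((x ∨ y) ∧ x))) = max(0.5, 0) = 0.5
  ((¬y ∧ ¬y) ∧ (¬x ∨ ¬(¬x ⊃ ((x ∨ y) ∧ x)))) = min(0.6, 0.5) = 0.5
  ¬((¬y ∧ ¬y) ∧ (¬x ∨ ¬(¬x ⊃ ((x ∨ y) ∧ x)))): Łukasiewicz ¬ gives 1 − 0.5 = 0.5
  ¬¬((¬y ∧ ¬y) ∧ (¬x ∨ ¬(¬x ⊃ ((x ∨ y) ∧ x)))): Łukasiewicz ¬ gives 1 − 0.5 = 0.5
  Łukasiewicz value = 0.5
Difference: 0 − 0.5 = -0.50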